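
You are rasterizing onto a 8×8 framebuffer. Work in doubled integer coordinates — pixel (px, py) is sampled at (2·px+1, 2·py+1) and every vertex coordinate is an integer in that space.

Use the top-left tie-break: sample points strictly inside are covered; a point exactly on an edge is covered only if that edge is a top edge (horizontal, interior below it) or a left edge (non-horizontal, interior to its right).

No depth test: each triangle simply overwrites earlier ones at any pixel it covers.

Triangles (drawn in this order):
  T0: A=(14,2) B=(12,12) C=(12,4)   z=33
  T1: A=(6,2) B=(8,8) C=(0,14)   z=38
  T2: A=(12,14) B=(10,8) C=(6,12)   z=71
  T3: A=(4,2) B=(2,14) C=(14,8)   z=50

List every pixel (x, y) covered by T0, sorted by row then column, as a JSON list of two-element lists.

T0:
  2·area = 16
  edge (14, 2)→(12, 12): d=(-2,10) right/bottom  bias=-1
  edge (12, 12)→(12, 4): d=(0,-8) top-left  bias=+0
  edge (12, 4)→(14, 2): d=(2,-2) top-left  bias=+0
    (7,0)@(15, 1): e=[-8,24,0] → ·  [on edge]
    (6,1)@(13, 3): e=[8,8,0] → █  [on edge]
    (7,1)@(15, 3): e=[-12,24,4] → ·
    (5,2)@(11, 5): e=[24,-8,0] → ·  [on edge]
    (6,2)@(13, 5): e=[4,8,4] → █
    (7,2)@(15, 5): e=[-16,24,8] → ·
    (4,3)@(9, 7): e=[40,-24,0] → ·  [on edge]
    (6,3)@(13, 7): e=[0,8,8] → ·  [on edge]
    (3,4)@(7, 9): e=[56,-40,0] → ·  [on edge]
    (2,5)@(5, 11): e=[72,-56,0] → ·  [on edge]
    (1,6)@(3, 13): e=[88,-72,0] → ·  [on edge]
    (0,7)@(1, 15): e=[104,-88,0] → ·  [on edge]
  covered (2 px):
    · · · · · · · ·
    · · · · · · █ ·
    · · · · · · █ ·
    · · · · · · · ·
    · · · · · · · ·
    · · · · · · · ·
    · · · · · · · ·
    · · · · · · · ·
T1:
  2·area = 60
  edge (6, 2)→(8, 8): d=(2,6) right/bottom  bias=-1
  edge (8, 8)→(0, 14): d=(-8,6) right/bottom  bias=-1
  edge (0, 14)→(6, 2): d=(6,-12) top-left  bias=+0
    (2,2)@(5, 5): e=[12,42,6] → █
    (3,2)@(7, 5): e=[0,30,30] → ·  [on edge]
    (2,3)@(5, 7): e=[16,26,18] → █
    (3,3)@(7, 7): e=[4,14,42] → █
    (4,3)@(9, 7): e=[-8,2,66] → ·
    (1,4)@(3, 9): e=[32,22,6] → █
    (3,4)@(7, 9): e=[8,-2,54] → ·
    (1,5)@(3, 11): e=[36,6,18] → █
    (2,5)@(5, 11): e=[24,-6,42] → ·
    (4,5)@(9, 11): e=[0,-30,90] → ·  [on edge]
    (0,6)@(1, 13): e=[52,2,6] → █
    (1,6)@(3, 13): e=[40,-10,30] → ·
  covered (7 px):
    · · · · · · · ·
    · · · · · · · ·
    · · █ · · · · ·
    · · █ █ · · · ·
    · █ █ · · · · ·
    · █ · · · · · ·
    █ · · · · · · ·
    · · · · · · · ·
T2:
  2·area = 32  (B↔C swapped to make it positive)
  edge (12, 14)→(6, 12): d=(-6,-2) top-left  bias=+0
  edge (6, 12)→(10, 8): d=(4,-4) top-left  bias=+0
  edge (10, 8)→(12, 14): d=(2,6) right/bottom  bias=-1
    (7,1)@(15, 3): e=[72,0,-40] → ·  [on edge]
    (4,2)@(9, 5): e=[48,-16,0] → ·  [on edge]
    (6,2)@(13, 5): e=[56,0,-24] → ·  [on edge]
    (5,3)@(11, 7): e=[40,0,-8] → ·  [on edge]
    (4,4)@(9, 9): e=[24,0,8] → █  [on edge]
    (5,4)@(11, 9): e=[28,8,-4] → ·
    (1,5)@(3, 11): e=[0,-16,48] → ·  [on edge]
    (3,5)@(7, 11): e=[8,0,24] → █  [on edge]
    (5,5)@(11, 11): e=[16,16,0] → ·  [on edge]
    (2,6)@(5, 13): e=[-8,0,40] → ·  [on edge]
    (3,6)@(7, 13): e=[-4,8,28] → ·
    (4,6)@(9, 13): e=[0,16,16] → █  [on edge]
    (1,7)@(3, 15): e=[-24,0,56] → ·  [on edge]
    (7,7)@(15, 15): e=[0,48,-16] → ·  [on edge]
  covered (5 px):
    · · · · · · · ·
    · · · · · · · ·
    · · · · · · · ·
    · · · · · · · ·
    · · · · █ · · ·
    · · · █ █ · · ·
    · · · · █ █ · ·
    · · · · · · · ·
T3:
  2·area = 132  (B↔C swapped to make it positive)
  edge (4, 2)→(14, 8): d=(10,6) right/bottom  bias=-1
  edge (14, 8)→(2, 14): d=(-12,6) right/bottom  bias=-1
  edge (2, 14)→(4, 2): d=(2,-12) top-left  bias=+0
    (2,1)@(5, 3): e=[4,114,14] → █
    (3,1)@(7, 3): e=[-8,102,38] → ·
    (2,2)@(5, 5): e=[24,90,18] → █
    (3,2)@(7, 5): e=[12,78,42] → █
    (4,2)@(9, 5): e=[0,66,66] → ·  [on edge]
    (2,3)@(5, 7): e=[44,66,22] → █
    (4,3)@(9, 7): e=[20,42,70] → █
    (5,3)@(11, 7): e=[8,30,94] → █
    (6,3)@(13, 7): e=[-4,18,118] → ·
    (1,4)@(3, 9): e=[76,54,2] → █
    (6,4)@(13, 9): e=[16,-6,122] → ·
    (1,5)@(3, 11): e=[96,30,6] → █
  covered (16 px):
    · · · · · · · ·
    · · █ · · · · ·
    · · █ █ · · · ·
    · · █ █ █ █ · ·
    · █ █ █ █ █ · ·
    · █ █ █ · · · ·
    · █ · · · · · ·
    · · · · · · · ·

Result: [[6,1],[6,2]]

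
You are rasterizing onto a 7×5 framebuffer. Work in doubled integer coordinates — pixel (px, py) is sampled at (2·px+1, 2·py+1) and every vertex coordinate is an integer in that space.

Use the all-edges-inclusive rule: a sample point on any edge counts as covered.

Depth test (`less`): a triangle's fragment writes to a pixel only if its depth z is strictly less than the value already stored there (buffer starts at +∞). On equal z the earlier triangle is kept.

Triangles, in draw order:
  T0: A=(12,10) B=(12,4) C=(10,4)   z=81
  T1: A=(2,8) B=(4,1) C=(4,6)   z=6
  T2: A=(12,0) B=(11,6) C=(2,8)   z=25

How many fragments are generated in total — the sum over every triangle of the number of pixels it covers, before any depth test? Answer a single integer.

T0:
  2·area = 12  (B↔C swapped to make it positive)
  edge (12, 10)→(10, 4): d=(-2,-6) inclusive
  edge (10, 4)→(12, 4): d=(2,0) inclusive
  edge (12, 4)→(12, 10): d=(0,6) inclusive
    (4,0)@(9, 1): e=[0,-6,18] → .  [on edge]
    (5,2)@(11, 5): e=[4,2,6] → X
    (6,2)@(13, 5): e=[16,2,-6] → .
    (5,3)@(11, 7): e=[0,6,6] → X  [on edge]
    (6,3)@(13, 7): e=[12,6,-6] → .
    (5,4)@(11, 9): e=[-4,10,6] → .
  covered (2 px):
    . . . . . . .
    . . . . . . .
    . . . . . X .
    . . . . . X .
    . . . . . . .
T1:
  2·area = 10
  edge (2, 8)→(4, 1): d=(2,-7) inclusive
  edge (4, 1)→(4, 6): d=(0,5) inclusive
  edge (4, 6)→(2, 8): d=(-2,2) inclusive
    (4,0)@(9, 1): e=[35,-25,0] → .  [on edge]
    (3,1)@(7, 3): e=[25,-15,0] → .  [on edge]
    (1,2)@(3, 5): e=[1,5,4] → X
    (2,2)@(5, 5): e=[15,-5,0] → .  [on edge]
    (1,3)@(3, 7): e=[5,5,0] → X  [on edge]
    (2,3)@(5, 7): e=[19,-5,-4] → .
    (0,4)@(1, 9): e=[-5,15,0] → .  [on edge]
    (1,4)@(3, 9): e=[9,5,-4] → .
  covered (2 px):
    . . . . . . .
    . . . . . . .
    . X . . . . .
    . X . . . . .
    . . . . . . .
T2:
  2·area = 52
  edge (12, 0)→(11, 6): d=(-1,6) inclusive
  edge (11, 6)→(2, 8): d=(-9,2) inclusive
  edge (2, 8)→(12, 0): d=(10,-8) inclusive
    (5,0)@(11, 1): e=[5,45,2] → X
    (6,0)@(13, 1): e=[-7,41,18] → .
    (4,1)@(9, 3): e=[15,31,6] → X
    (6,1)@(13, 3): e=[-9,23,38] → .
    (3,2)@(7, 5): e=[25,17,10] → X
    (6,2)@(13, 5): e=[-11,5,58] → .
    (2,3)@(5, 7): e=[35,3,14] → X
    (3,3)@(7, 7): e=[23,-1,30] → .
    (4,3)@(9, 7): e=[11,-5,46] → .
    (5,3)@(11, 7): e=[-1,-9,62] → .
    (2,4)@(5, 9): e=[33,-15,34] → .
  covered (7 px):
    . . . . . X .
    . . . . X X .
    . . . X X X .
    . . X . . . .
    . . . . . . .

Final: 11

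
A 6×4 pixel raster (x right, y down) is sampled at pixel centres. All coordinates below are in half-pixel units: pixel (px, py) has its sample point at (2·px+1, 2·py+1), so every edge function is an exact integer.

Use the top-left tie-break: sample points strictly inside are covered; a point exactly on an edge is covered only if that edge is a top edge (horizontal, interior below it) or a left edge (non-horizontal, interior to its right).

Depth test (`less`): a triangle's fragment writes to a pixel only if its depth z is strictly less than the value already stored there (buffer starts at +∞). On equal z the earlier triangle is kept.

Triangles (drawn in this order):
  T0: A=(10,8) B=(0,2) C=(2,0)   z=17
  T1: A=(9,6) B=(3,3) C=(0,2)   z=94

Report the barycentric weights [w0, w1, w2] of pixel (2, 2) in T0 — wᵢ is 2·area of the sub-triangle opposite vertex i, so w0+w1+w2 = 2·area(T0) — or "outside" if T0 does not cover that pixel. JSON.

T0:
  2·area = 32
  edge (10, 8)→(0, 2): d=(-10,-6) top-left  bias=+0
  edge (0, 2)→(2, 0): d=(2,-2) top-left  bias=+0
  edge (2, 0)→(10, 8): d=(8,8) right/bottom  bias=-1
    (0,0)@(1, 1): e=[16,0,16] → #  [on edge]
    (1,0)@(3, 1): e=[28,4,0] → ·  [on edge]
    (0,1)@(1, 3): e=[-4,4,32] → ·
    (1,1)@(3, 3): e=[8,8,16] → #
    (2,1)@(5, 3): e=[20,12,0] → ·  [on edge]
    (1,2)@(3, 5): e=[-12,12,32] → ·
    (2,2)@(5, 5): e=[0,16,16] → #  [on edge]
    (3,2)@(7, 5): e=[12,20,0] → ·  [on edge]
    (2,3)@(5, 7): e=[-20,20,32] → ·
    (4,3)@(9, 7): e=[4,28,0] → ·  [on edge]
  covered (3 px):
    # · · · · ·
    · # · · · ·
    · · # · · ·
    · · · · · ·
T1:
  2·area = 3  (B↔C swapped to make it positive)
  edge (9, 6)→(0, 2): d=(-9,-4) top-left  bias=+0
  edge (0, 2)→(3, 3): d=(3,1) right/bottom  bias=-1
  edge (3, 3)→(9, 6): d=(6,3) right/bottom  bias=-1
    (1,1)@(3, 3): e=[3,0,0] → ·  [on edge]
    (3,2)@(7, 5): e=[1,2,0] → ·  [on edge]
    (4,2)@(9, 5): e=[9,0,-6] → ·  [on edge]
    (5,3)@(11, 7): e=[-1,4,0] → ·  [on edge]
  covered (0 px):
    · · · · · ·
    · · · · · ·
    · · · · · ·
    · · · · · ·

Answer: [16,16,0]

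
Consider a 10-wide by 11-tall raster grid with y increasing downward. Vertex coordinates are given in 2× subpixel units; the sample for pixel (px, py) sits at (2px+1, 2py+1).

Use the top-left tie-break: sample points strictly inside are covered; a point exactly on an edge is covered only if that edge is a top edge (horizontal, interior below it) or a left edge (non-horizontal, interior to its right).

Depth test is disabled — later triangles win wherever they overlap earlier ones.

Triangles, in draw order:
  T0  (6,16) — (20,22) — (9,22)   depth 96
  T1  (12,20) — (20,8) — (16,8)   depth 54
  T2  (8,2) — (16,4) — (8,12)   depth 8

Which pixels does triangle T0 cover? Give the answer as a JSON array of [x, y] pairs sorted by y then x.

T0:
  2·area = 66
  edge (6, 16)→(20, 22): d=(14,6) right/bottom  bias=-1
  edge (20, 22)→(9, 22): d=(-11,0) right/bottom  bias=-1
  edge (9, 22)→(6, 16): d=(-3,-6) top-left  bias=+0
    (3,8)@(7, 17): e=[8,55,3] → #
    (4,8)@(9, 17): e=[-4,55,15] → ·
    (3,9)@(7, 19): e=[36,33,-3] → ·
    (4,9)@(9, 19): e=[24,33,9] → #
    (5,9)@(11, 19): e=[12,33,21] → #
    (6,9)@(13, 19): e=[0,33,33] → ·  [on edge]
    (4,10)@(9, 21): e=[52,11,3] → #
    (6,10)@(13, 21): e=[28,11,27] → #
    (7,10)@(15, 21): e=[16,11,39] → #
    (8,10)@(17, 21): e=[4,11,51] → #
    (9,10)@(19, 21): e=[-8,11,63] → ·
  covered (8 px):
    · · · · · · · · · ·
    · · · · · · · · · ·
    · · · · · · · · · ·
    · · · · · · · · · ·
    · · · · · · · · · ·
    · · · · · · · · · ·
    · · · · · · · · · ·
    · · · · · · · · · ·
    · · · # · · · · · ·
    · · · · # # · · · ·
    · · · · # # # # # ·
T1:
  2·area = 48  (B↔C swapped to make it positive)
  edge (12, 20)→(16, 8): d=(4,-12) top-left  bias=+0
  edge (16, 8)→(20, 8): d=(4,0) top-left  bias=+0
  edge (20, 8)→(12, 20): d=(-8,12) right/bottom  bias=-1
    (8,2)@(17, 5): e=[0,-12,60] → ·  [on edge]
    (8,4)@(17, 9): e=[16,4,28] → #
    (9,4)@(19, 9): e=[40,4,4] → #
    (7,5)@(15, 11): e=[0,12,36] → #  [on edge]
    (9,5)@(19, 11): e=[48,12,-12] → ·
    (7,6)@(15, 13): e=[8,20,20] → #
    (8,6)@(17, 13): e=[32,20,-4] → ·
    (7,7)@(15, 15): e=[16,28,4] → #
    (8,7)@(17, 15): e=[40,28,-20] → ·
    (6,8)@(13, 17): e=[0,36,12] → #  [on edge]
    (7,8)@(15, 17): e=[24,36,-12] → ·
    (6,9)@(13, 19): e=[8,44,-4] → ·
  covered (7 px):
    · · · · · · · · · ·
    · · · · · · · · · ·
    · · · · · · · · · ·
    · · · · · · · · · ·
    · · · · · · · · # #
    · · · · · · · # # ·
    · · · · · · · # · ·
    · · · · · · · # · ·
    · · · · · · # · · ·
    · · · · · · · · · ·
    · · · · · · · · · ·
T2:
  2·area = 80
  edge (8, 2)→(16, 4): d=(8,2) right/bottom  bias=-1
  edge (16, 4)→(8, 12): d=(-8,8) right/bottom  bias=-1
  edge (8, 12)→(8, 2): d=(0,-10) top-left  bias=+0
    (9,0)@(19, 1): e=[-30,0,110] → ·  [on edge]
    (4,1)@(9, 3): e=[6,64,10] → #
    (5,1)@(11, 3): e=[2,48,30] → #
    (6,1)@(13, 3): e=[-2,32,50] → ·
    (8,1)@(17, 3): e=[-10,0,90] → ·  [on edge]
    (4,2)@(9, 5): e=[22,48,10] → #
    (6,2)@(13, 5): e=[14,16,50] → #
    (7,2)@(15, 5): e=[10,0,70] → ·  [on edge]
    (4,3)@(9, 7): e=[38,32,10] → #
    (6,3)@(13, 7): e=[30,0,50] → ·  [on edge]
    (4,4)@(9, 9): e=[54,16,10] → #
    (5,4)@(11, 9): e=[50,0,30] → ·  [on edge]
    (4,5)@(9, 11): e=[70,0,10] → ·  [on edge]
    (3,6)@(7, 13): e=[90,0,-10] → ·  [on edge]
    (2,7)@(5, 15): e=[110,0,-30] → ·  [on edge]
    (1,8)@(3, 17): e=[130,0,-50] → ·  [on edge]
    (0,9)@(1, 19): e=[150,0,-70] → ·  [on edge]
  covered (8 px):
    · · · · · · · · · ·
    · · · · # # · · · ·
    · · · · # # # · · ·
    · · · · # # · · · ·
    · · · · # · · · · ·
    · · · · · · · · · ·
    · · · · · · · · · ·
    · · · · · · · · · ·
    · · · · · · · · · ·
    · · · · · · · · · ·
    · · · · · · · · · ·

Final: [[3,8],[4,9],[5,9],[4,10],[5,10],[6,10],[7,10],[8,10]]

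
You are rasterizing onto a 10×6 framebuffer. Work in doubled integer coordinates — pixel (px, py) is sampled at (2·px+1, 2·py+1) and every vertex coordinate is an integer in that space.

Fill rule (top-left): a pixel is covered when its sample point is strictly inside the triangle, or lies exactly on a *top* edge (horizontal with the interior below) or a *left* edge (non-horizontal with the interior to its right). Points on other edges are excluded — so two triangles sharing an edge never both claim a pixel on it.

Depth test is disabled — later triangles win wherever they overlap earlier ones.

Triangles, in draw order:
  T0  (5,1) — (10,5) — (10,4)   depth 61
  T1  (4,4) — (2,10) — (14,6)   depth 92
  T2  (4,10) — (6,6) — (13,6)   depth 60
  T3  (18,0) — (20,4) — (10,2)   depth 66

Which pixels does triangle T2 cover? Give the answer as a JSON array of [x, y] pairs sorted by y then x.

T0:
  2·area = 5  (B↔C swapped to make it positive)
  edge (5, 1)→(10, 4): d=(5,3) right/bottom  bias=-1
  edge (10, 4)→(10, 5): d=(0,1) right/bottom  bias=-1
  edge (10, 5)→(5, 1): d=(-5,-4) top-left  bias=+0
    (2,0)@(5, 1): e=[0,5,0] → ·  [on edge]
    (7,3)@(15, 7): e=[0,-5,10] → ·  [on edge]
    (7,4)@(15, 9): e=[10,-5,0] → ·  [on edge]
  covered (0 px):
    · · · · · · · · · ·
    · · · · · · · · · ·
    · · · · · · · · · ·
    · · · · · · · · · ·
    · · · · · · · · · ·
    · · · · · · · · · ·
T1:
  2·area = 64  (B↔C swapped to make it positive)
  edge (4, 4)→(14, 6): d=(10,2) right/bottom  bias=-1
  edge (14, 6)→(2, 10): d=(-12,4) right/bottom  bias=-1
  edge (2, 10)→(4, 4): d=(2,-6) top-left  bias=+0
    (2,0)@(5, 1): e=[-32,96,0] → ·  [on edge]
    (2,2)@(5, 5): e=[8,48,8] → #
    (3,2)@(7, 5): e=[4,40,20] → #
    (4,2)@(9, 5): e=[0,32,32] → ·  [on edge]
    (8,2)@(17, 5): e=[-16,0,80] → ·  [on edge]
    (1,3)@(3, 7): e=[32,32,0] → #  [on edge]
    (4,3)@(9, 7): e=[20,8,36] → #
    (5,3)@(11, 7): e=[16,0,48] → ·  [on edge]
    (9,3)@(19, 7): e=[0,-32,96] → ·  [on edge]
    (1,4)@(3, 9): e=[52,8,4] → #
    (2,4)@(5, 9): e=[48,0,16] → ·  [on edge]
    (3,4)@(7, 9): e=[44,-8,28] → ·
  covered (7 px):
    · · · · · · · · · ·
    · · · · · · · · · ·
    · · # # · · · · · ·
    · # # # # · · · · ·
    · # · · · · · · · ·
    · · · · · · · · · ·
T2:
  2·area = 28
  edge (4, 10)→(6, 6): d=(2,-4) top-left  bias=+0
  edge (6, 6)→(13, 6): d=(7,0) top-left  bias=+0
  edge (13, 6)→(4, 10): d=(-9,4) right/bottom  bias=-1
    (3,3)@(7, 7): e=[6,7,15] → #
    (4,3)@(9, 7): e=[14,7,7] → #
    (5,3)@(11, 7): e=[22,7,-1] → ·
    (2,4)@(5, 9): e=[2,21,5] → #
    (3,4)@(7, 9): e=[10,21,-3] → ·
    (4,4)@(9, 9): e=[18,21,-11] → ·
    (2,5)@(5, 11): e=[6,35,-13] → ·
  covered (3 px):
    · · · · · · · · · ·
    · · · · · · · · · ·
    · · · · · · · · · ·
    · · · # # · · · · ·
    · · # · · · · · · ·
    · · · · · · · · · ·
T3:
  2·area = 36
  edge (18, 0)→(20, 4): d=(2,4) right/bottom  bias=-1
  edge (20, 4)→(10, 2): d=(-10,-2) top-left  bias=+0
  edge (10, 2)→(18, 0): d=(8,-2) top-left  bias=+0
    (2,0)@(5, 1): e=[54,0,-18] → ·  [on edge]
    (7,0)@(15, 1): e=[14,20,2] → #
    (8,0)@(17, 1): e=[6,24,6] → #
    (9,0)@(19, 1): e=[-2,28,10] → ·
    (7,1)@(15, 3): e=[18,0,18] → #  [on edge]
    (9,1)@(19, 3): e=[2,8,26] → #
    (7,2)@(15, 5): e=[22,-20,34] → ·
    (8,2)@(17, 5): e=[14,-16,38] → ·
    (9,2)@(19, 5): e=[6,-12,42] → ·
  covered (5 px):
    · · · · · · · # # ·
    · · · · · · · # # #
    · · · · · · · · · ·
    · · · · · · · · · ·
    · · · · · · · · · ·
    · · · · · · · · · ·

Answer: [[3,3],[4,3],[2,4]]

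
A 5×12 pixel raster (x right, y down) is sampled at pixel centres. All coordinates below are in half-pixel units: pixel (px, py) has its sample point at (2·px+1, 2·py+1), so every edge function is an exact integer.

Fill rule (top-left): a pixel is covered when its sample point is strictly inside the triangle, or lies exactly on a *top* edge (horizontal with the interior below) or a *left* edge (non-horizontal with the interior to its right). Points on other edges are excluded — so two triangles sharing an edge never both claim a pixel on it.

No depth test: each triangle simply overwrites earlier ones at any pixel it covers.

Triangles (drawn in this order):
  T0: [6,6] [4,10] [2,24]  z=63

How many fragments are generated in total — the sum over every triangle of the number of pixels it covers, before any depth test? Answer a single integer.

T0:
  2·area = 20  (B↔C swapped to make it positive)
  edge (6, 6)→(2, 24): d=(-4,18) right/bottom  bias=-1
  edge (2, 24)→(4, 10): d=(2,-14) top-left  bias=+0
  edge (4, 10)→(6, 6): d=(2,-4) top-left  bias=+0
    (2,1)@(5, 3): e=[30,0,-10] → ·  [on edge]
    (2,4)@(5, 9): e=[6,12,2] → #
    (3,4)@(7, 9): e=[-30,40,10] → ·
    (2,5)@(5, 11): e=[-2,16,6] → ·
    (1,8)@(3, 17): e=[10,0,10] → #  [on edge]
    (2,8)@(5, 17): e=[-26,28,18] → ·
    (1,9)@(3, 19): e=[2,4,14] → #
    (2,9)@(5, 19): e=[-34,32,22] → ·
    (1,10)@(3, 21): e=[-6,8,18] → ·
  covered (3 px):
    · · · · ·
    · · · · ·
    · · · · ·
    · · · · ·
    · · # · ·
    · · · · ·
    · · · · ·
    · · · · ·
    · # · · ·
    · # · · ·
    · · · · ·
    · · · · ·

Final: 3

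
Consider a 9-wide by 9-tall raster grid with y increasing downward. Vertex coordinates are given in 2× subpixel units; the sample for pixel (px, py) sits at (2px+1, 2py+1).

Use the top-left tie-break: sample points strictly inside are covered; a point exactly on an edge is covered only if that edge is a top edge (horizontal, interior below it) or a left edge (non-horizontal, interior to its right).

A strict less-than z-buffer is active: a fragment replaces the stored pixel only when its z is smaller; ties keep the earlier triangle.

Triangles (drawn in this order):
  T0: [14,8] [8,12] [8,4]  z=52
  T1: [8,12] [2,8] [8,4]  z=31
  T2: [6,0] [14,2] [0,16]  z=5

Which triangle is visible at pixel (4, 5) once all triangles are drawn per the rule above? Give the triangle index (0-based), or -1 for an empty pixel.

T0:
  2·area = 48
  edge (14, 8)→(8, 12): d=(-6,4) right/bottom  bias=-1
  edge (8, 12)→(8, 4): d=(0,-8) top-left  bias=+0
  edge (8, 4)→(14, 8): d=(6,4) right/bottom  bias=-1
    (4,2)@(9, 5): e=[38,8,2] → X
    (5,2)@(11, 5): e=[30,24,-6] → .
    (4,3)@(9, 7): e=[26,8,14] → X
    (5,3)@(11, 7): e=[18,24,6] → X
    (6,3)@(13, 7): e=[10,40,-2] → .
    (4,4)@(9, 9): e=[14,8,26] → X
    (6,4)@(13, 9): e=[-2,40,10] → .
    (4,5)@(9, 11): e=[2,8,38] → X
    (5,5)@(11, 11): e=[-6,24,30] → .
    (4,6)@(9, 13): e=[-10,8,50] → .
  covered (6 px):
    . . . . . . . . .
    . . . . . . . . .
    . . . . X . . . .
    . . . . X X . . .
    . . . . X X . . .
    . . . . X . . . .
    . . . . . . . . .
    . . . . . . . . .
    . . . . . . . . .
T1:
  2·area = 48
  edge (8, 12)→(2, 8): d=(-6,-4) top-left  bias=+0
  edge (2, 8)→(8, 4): d=(6,-4) top-left  bias=+0
  edge (8, 4)→(8, 12): d=(0,8) right/bottom  bias=-1
    (3,2)@(7, 5): e=[38,2,8] → X
    (4,2)@(9, 5): e=[46,10,-8] → .
    (2,3)@(5, 7): e=[18,6,24] → X
    (4,3)@(9, 7): e=[34,22,-8] → .
    (2,4)@(5, 9): e=[6,18,24] → X
    (4,4)@(9, 9): e=[22,34,-8] → .
    (2,5)@(5, 11): e=[-6,30,24] → .
    (3,5)@(7, 11): e=[2,38,8] → X
    (4,5)@(9, 11): e=[10,46,-8] → .
    (3,6)@(7, 13): e=[-10,50,8] → .
  covered (6 px):
    . . . . . . . . .
    . . . . . . . . .
    . . . X . . . . .
    . . X X . . . . .
    . . X X . . . . .
    . . . X . . . . .
    . . . . . . . . .
    . . . . . . . . .
    . . . . . . . . .
T2:
  2·area = 140
  edge (6, 0)→(14, 2): d=(8,2) right/bottom  bias=-1
  edge (14, 2)→(0, 16): d=(-14,14) right/bottom  bias=-1
  edge (0, 16)→(6, 0): d=(6,-16) top-left  bias=+0
    (3,0)@(7, 1): e=[6,112,22] → X
    (4,0)@(9, 1): e=[2,84,54] → X
    (5,0)@(11, 1): e=[-2,56,86] → .
    (7,0)@(15, 1): e=[-10,0,150] → .  [on edge]
    (2,1)@(5, 3): e=[26,112,2] → X
    (5,1)@(11, 3): e=[14,28,98] → X
    (6,1)@(13, 3): e=[10,0,130] → .  [on edge]
    (2,2)@(5, 5): e=[42,84,14] → X
    (5,2)@(11, 5): e=[30,0,110] → .  [on edge]
    (2,3)@(5, 7): e=[58,56,26] → X
    (4,3)@(9, 7): e=[50,0,90] → .  [on edge]
    (1,4)@(3, 9): e=[78,56,6] → X
    (3,4)@(7, 9): e=[70,0,70] → .  [on edge]
    (2,5)@(5, 11): e=[90,0,50] → .  [on edge]
    (1,6)@(3, 13): e=[110,0,30] → .  [on edge]
    (0,7)@(1, 15): e=[130,0,10] → .  [on edge]
  covered (14 px):
    . . . X X . . . .
    . . X X X X . . .
    . . X X X . . . .
    . . X X . . . . .
    . X X . . . . . .
    . X . . . . . . .
    . . . . . . . . .
    . . . . . . . . .
    . . . . . . . . .

Z-buffer (winner per pixel, '.' = empty):
  . . . 2 2 . . . .
  . . 2 2 2 2 . . .
  . . 2 2 2 . . . .
  . . 2 2 0 0 . . .
  . 2 2 1 0 0 . . .
  . 2 . 1 0 . . . .
  . . . . . . . . .
  . . . . . . . . .
  . . . . . . . . .

Result: 0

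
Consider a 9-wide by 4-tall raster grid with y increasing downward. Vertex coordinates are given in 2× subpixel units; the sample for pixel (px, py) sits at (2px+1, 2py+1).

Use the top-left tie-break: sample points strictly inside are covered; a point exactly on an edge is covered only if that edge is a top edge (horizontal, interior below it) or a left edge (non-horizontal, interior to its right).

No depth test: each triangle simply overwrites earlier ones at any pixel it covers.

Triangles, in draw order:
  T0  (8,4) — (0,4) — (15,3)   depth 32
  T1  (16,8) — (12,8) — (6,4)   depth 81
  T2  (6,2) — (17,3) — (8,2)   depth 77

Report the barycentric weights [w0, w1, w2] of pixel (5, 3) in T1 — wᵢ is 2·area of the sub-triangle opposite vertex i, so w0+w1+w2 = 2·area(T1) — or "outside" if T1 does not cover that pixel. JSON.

T0:
  2·area = 8
  edge (8, 4)→(0, 4): d=(-8,0) right/bottom  bias=-1
  edge (0, 4)→(15, 3): d=(15,-1) top-left  bias=+0
  edge (15, 3)→(8, 4): d=(-7,1) right/bottom  bias=-1
    (7,1)@(15, 3): e=[8,0,0] → ·  [on edge]
    (0,2)@(1, 5): e=[-8,16,0] → ·  [on edge]
  covered (0 px):
    · · · · · · · · ·
    · · · · · · · · ·
    · · · · · · · · ·
    · · · · · · · · ·
T1:
  2·area = 16
  edge (16, 8)→(12, 8): d=(-4,0) right/bottom  bias=-1
  edge (12, 8)→(6, 4): d=(-6,-4) top-left  bias=+0
  edge (6, 4)→(16, 8): d=(10,4) right/bottom  bias=-1
    (5,3)@(11, 7): e=[4,2,10] → #
    (6,3)@(13, 7): e=[4,10,2] → #
    (7,3)@(15, 7): e=[4,18,-6] → ·
  covered (2 px):
    · · · · · · · · ·
    · · · · · · · · ·
    · · · · · · · · ·
    · · · · · # # · ·
T2:
  2·area = 2  (B↔C swapped to make it positive)
  edge (6, 2)→(8, 2): d=(2,0) top-left  bias=+0
  edge (8, 2)→(17, 3): d=(9,1) right/bottom  bias=-1
  edge (17, 3)→(6, 2): d=(-11,-1) top-left  bias=+0
    (8,1)@(17, 3): e=[2,0,0] → ·  [on edge]
  covered (0 px):
    · · · · · · · · ·
    · · · · · · · · ·
    · · · · · · · · ·
    · · · · · · · · ·

Answer: [2,10,4]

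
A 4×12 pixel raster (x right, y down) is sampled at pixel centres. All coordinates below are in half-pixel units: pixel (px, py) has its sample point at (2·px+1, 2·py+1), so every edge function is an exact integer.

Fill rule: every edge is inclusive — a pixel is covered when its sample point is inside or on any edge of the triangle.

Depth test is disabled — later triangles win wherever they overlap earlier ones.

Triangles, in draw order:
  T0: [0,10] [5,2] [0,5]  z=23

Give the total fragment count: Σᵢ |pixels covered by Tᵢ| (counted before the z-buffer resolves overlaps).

T0:
  2·area = 25  (B↔C swapped to make it positive)
  edge (0, 10)→(0, 5): d=(0,-5) inclusive
  edge (0, 5)→(5, 2): d=(5,-3) inclusive
  edge (5, 2)→(0, 10): d=(-5,8) inclusive
    (0,2)@(1, 5): e=[5,3,17] → X
    (1,2)@(3, 5): e=[15,9,1] → X
    (2,2)@(5, 5): e=[25,15,-15] → .
    (0,3)@(1, 7): e=[5,13,7] → X
    (1,3)@(3, 7): e=[15,19,-9] → .
    (0,4)@(1, 9): e=[5,23,-3] → .
  covered (3 px):
    . . . .
    . . . .
    X X . .
    X . . .
    . . . .
    . . . .
    . . . .
    . . . .
    . . . .
    . . . .
    . . . .
    . . . .

Answer: 3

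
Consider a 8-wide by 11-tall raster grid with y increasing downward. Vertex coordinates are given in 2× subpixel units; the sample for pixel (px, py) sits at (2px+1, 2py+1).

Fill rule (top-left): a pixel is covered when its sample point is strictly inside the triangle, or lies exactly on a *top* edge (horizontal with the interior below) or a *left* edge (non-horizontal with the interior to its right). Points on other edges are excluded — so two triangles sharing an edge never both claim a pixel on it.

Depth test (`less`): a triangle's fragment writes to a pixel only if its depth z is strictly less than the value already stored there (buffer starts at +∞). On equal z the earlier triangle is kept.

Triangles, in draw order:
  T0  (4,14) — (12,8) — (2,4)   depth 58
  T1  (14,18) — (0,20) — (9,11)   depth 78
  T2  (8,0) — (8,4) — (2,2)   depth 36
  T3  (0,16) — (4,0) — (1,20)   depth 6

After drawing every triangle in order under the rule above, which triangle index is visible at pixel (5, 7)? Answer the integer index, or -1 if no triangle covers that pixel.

T0:
  2·area = 92  (B↔C swapped to make it positive)
  edge (4, 14)→(2, 4): d=(-2,-10) top-left  bias=+0
  edge (2, 4)→(12, 8): d=(10,4) right/bottom  bias=-1
  edge (12, 8)→(4, 14): d=(-8,6) right/bottom  bias=-1
    (1,2)@(3, 5): e=[8,6,78] → #
    (2,2)@(5, 5): e=[28,-2,66] → ·
    (1,3)@(3, 7): e=[4,26,62] → #
    (2,3)@(5, 7): e=[24,18,50] → #
    (3,3)@(7, 7): e=[44,10,38] → #
    (4,3)@(9, 7): e=[64,2,26] → #
    (5,3)@(11, 7): e=[84,-6,14] → ·
    (1,4)@(3, 9): e=[0,46,46] → #  [on edge]
    (5,4)@(11, 9): e=[80,14,-2] → ·
    (1,5)@(3, 11): e=[-4,66,30] → ·
    (2,5)@(5, 11): e=[16,58,18] → #
    (4,5)@(9, 11): e=[56,42,-6] → ·
    (2,9)@(5, 19): e=[0,138,-46] → ·  [on edge]
  covered (12 px):
    · · · · · · · ·
    · · · · · · · ·
    · # · · · · · ·
    · # # # # · · ·
    · # # # # · · ·
    · · # # · · · ·
    · · # · · · · ·
    · · · · · · · ·
    · · · · · · · ·
    · · · · · · · ·
    · · · · · · · ·
T1:
  2·area = 108
  edge (14, 18)→(0, 20): d=(-14,2) right/bottom  bias=-1
  edge (0, 20)→(9, 11): d=(9,-9) top-left  bias=+0
  edge (9, 11)→(14, 18): d=(5,7) right/bottom  bias=-1
    (7,2)@(15, 5): e=[180,0,-72] → ·  [on edge]
    (6,3)@(13, 7): e=[156,0,-48] → ·  [on edge]
    (5,4)@(11, 9): e=[132,0,-24] → ·  [on edge]
    (4,5)@(9, 11): e=[108,0,0] → ·  [on edge]
    (3,6)@(7, 13): e=[84,0,24] → #  [on edge]
    (4,6)@(9, 13): e=[80,18,10] → #
    (5,6)@(11, 13): e=[76,36,-4] → ·
    (2,7)@(5, 15): e=[60,0,48] → #  [on edge]
    (5,7)@(11, 15): e=[48,54,6] → #
    (6,7)@(13, 15): e=[44,72,-8] → ·
    (1,8)@(3, 17): e=[36,0,72] → #  [on edge]
    (6,8)@(13, 17): e=[16,90,2] → #
    (0,9)@(1, 19): e=[12,0,96] → #  [on edge]
    (3,9)@(7, 19): e=[0,54,54] → ·  [on edge]
  covered (15 px):
    · · · · · · · ·
    · · · · · · · ·
    · · · · · · · ·
    · · · · · · · ·
    · · · · · · · ·
    · · · · · · · ·
    · · · # # · · ·
    · · # # # # · ·
    · # # # # # # ·
    # # # · · · · ·
    · · · · · · · ·
T2:
  2·area = 24
  edge (8, 0)→(8, 4): d=(0,4) right/bottom  bias=-1
  edge (8, 4)→(2, 2): d=(-6,-2) top-left  bias=+0
  edge (2, 2)→(8, 0): d=(6,-2) top-left  bias=+0
    (2,0)@(5, 1): e=[12,12,0] → #  [on edge]
    (3,0)@(7, 1): e=[4,16,4] → #
    (4,0)@(9, 1): e=[-4,20,8] → ·
    (2,1)@(5, 3): e=[12,0,12] → #  [on edge]
    (4,1)@(9, 3): e=[-4,8,20] → ·
    (2,2)@(5, 5): e=[12,-12,24] → ·
    (3,2)@(7, 5): e=[4,-8,28] → ·
    (5,2)@(11, 5): e=[-12,0,36] → ·  [on edge]
  covered (4 px):
    · · # # · · · ·
    · · # # · · · ·
    · · · · · · · ·
    · · · · · · · ·
    · · · · · · · ·
    · · · · · · · ·
    · · · · · · · ·
    · · · · · · · ·
    · · · · · · · ·
    · · · · · · · ·
    · · · · · · · ·
T3:
  2·area = 32
  edge (0, 16)→(4, 0): d=(4,-16) top-left  bias=+0
  edge (4, 0)→(1, 20): d=(-3,20) right/bottom  bias=-1
  edge (1, 20)→(0, 16): d=(-1,-4) top-left  bias=+0
    (1,2)@(3, 5): e=[4,5,23] → #
    (2,2)@(5, 5): e=[36,-35,31] → ·
    (1,3)@(3, 7): e=[12,-1,21] → ·
    (0,6)@(1, 13): e=[4,21,7] → #
    (1,6)@(3, 13): e=[36,-19,15] → ·
    (0,7)@(1, 15): e=[12,15,5] → #
    (1,7)@(3, 15): e=[44,-25,13] → ·
    (0,8)@(1, 17): e=[20,9,3] → #
    (1,8)@(3, 17): e=[52,-31,11] → ·
    (0,9)@(1, 19): e=[28,3,1] → #
    (1,9)@(3, 19): e=[60,-37,9] → ·
    (0,10)@(1, 21): e=[36,-3,-1] → ·
  covered (5 px):
    · · · · · · · ·
    · · · · · · · ·
    · # · · · · · ·
    · · · · · · · ·
    · · · · · · · ·
    · · · · · · · ·
    # · · · · · · ·
    # · · · · · · ·
    # · · · · · · ·
    # · · · · · · ·
    · · · · · · · ·

Z-buffer (winner per pixel, '.' = empty):
  . . 2 2 . . . .
  . . 2 2 . . . .
  . 3 . . . . . .
  . 0 0 0 0 . . .
  . 0 0 0 0 . . .
  . . 0 0 . . . .
  3 . 0 1 1 . . .
  3 . 1 1 1 1 . .
  3 1 1 1 1 1 1 .
  3 1 1 . . . . .
  . . . . . . . .

Result: 1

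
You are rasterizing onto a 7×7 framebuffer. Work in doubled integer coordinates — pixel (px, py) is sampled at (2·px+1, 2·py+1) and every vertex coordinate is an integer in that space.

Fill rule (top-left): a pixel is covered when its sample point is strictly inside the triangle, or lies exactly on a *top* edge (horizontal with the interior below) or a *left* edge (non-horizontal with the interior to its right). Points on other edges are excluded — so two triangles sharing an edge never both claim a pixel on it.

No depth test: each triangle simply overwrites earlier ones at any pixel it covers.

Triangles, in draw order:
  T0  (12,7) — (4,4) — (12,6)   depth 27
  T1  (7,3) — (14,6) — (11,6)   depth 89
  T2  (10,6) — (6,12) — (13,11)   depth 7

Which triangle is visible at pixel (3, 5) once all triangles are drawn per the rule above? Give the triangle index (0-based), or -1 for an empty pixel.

T0:
  2·area = 8
  edge (12, 7)→(4, 4): d=(-8,-3) top-left  bias=+0
  edge (4, 4)→(12, 6): d=(8,2) right/bottom  bias=-1
  edge (12, 6)→(12, 7): d=(0,1) right/bottom  bias=-1
    (3,2)@(7, 5): e=[1,2,5] → #
    (4,2)@(9, 5): e=[7,-2,3] → ·
    (3,3)@(7, 7): e=[-15,18,5] → ·
  covered (1 px):
    · · · · · · ·
    · · · · · · ·
    · · · # · · ·
    · · · · · · ·
    · · · · · · ·
    · · · · · · ·
    · · · · · · ·
T1:
  2·area = 9
  edge (7, 3)→(14, 6): d=(7,3) right/bottom  bias=-1
  edge (14, 6)→(11, 6): d=(-3,0) right/bottom  bias=-1
  edge (11, 6)→(7, 3): d=(-4,-3) top-left  bias=+0
    (3,1)@(7, 3): e=[0,9,0] → ·  [on edge]
    (5,2)@(11, 5): e=[2,3,4] → #
    (6,2)@(13, 5): e=[-4,3,10] → ·
    (5,3)@(11, 7): e=[16,-3,-4] → ·
  covered (1 px):
    · · · · · · ·
    · · · · · · ·
    · · · · · # ·
    · · · · · · ·
    · · · · · · ·
    · · · · · · ·
    · · · · · · ·
T2:
  2·area = 38  (B↔C swapped to make it positive)
  edge (10, 6)→(13, 11): d=(3,5) right/bottom  bias=-1
  edge (13, 11)→(6, 12): d=(-7,1) right/bottom  bias=-1
  edge (6, 12)→(10, 6): d=(4,-6) top-left  bias=+0
    (3,0)@(7, 1): e=[0,76,-38] → ·  [on edge]
    (4,4)@(9, 9): e=[14,18,6] → #
    (5,4)@(11, 9): e=[4,16,18] → #
    (6,4)@(13, 9): e=[-6,14,30] → ·
    (3,5)@(7, 11): e=[30,6,2] → #
    (6,5)@(13, 11): e=[0,0,38] → ·  [on edge]
    (3,6)@(7, 13): e=[36,-8,10] → ·
    (4,6)@(9, 13): e=[26,-10,22] → ·
    (5,6)@(11, 13): e=[16,-12,34] → ·
  covered (5 px):
    · · · · · · ·
    · · · · · · ·
    · · · · · · ·
    · · · · · · ·
    · · · · # # ·
    · · · # # # ·
    · · · · · · ·

Z-buffer (winner per pixel, '.' = empty):
  . . . . . . .
  . . . . . . .
  . . . 0 . 1 .
  . . . . . . .
  . . . . 2 2 .
  . . . 2 2 2 .
  . . . . . . .

Answer: 2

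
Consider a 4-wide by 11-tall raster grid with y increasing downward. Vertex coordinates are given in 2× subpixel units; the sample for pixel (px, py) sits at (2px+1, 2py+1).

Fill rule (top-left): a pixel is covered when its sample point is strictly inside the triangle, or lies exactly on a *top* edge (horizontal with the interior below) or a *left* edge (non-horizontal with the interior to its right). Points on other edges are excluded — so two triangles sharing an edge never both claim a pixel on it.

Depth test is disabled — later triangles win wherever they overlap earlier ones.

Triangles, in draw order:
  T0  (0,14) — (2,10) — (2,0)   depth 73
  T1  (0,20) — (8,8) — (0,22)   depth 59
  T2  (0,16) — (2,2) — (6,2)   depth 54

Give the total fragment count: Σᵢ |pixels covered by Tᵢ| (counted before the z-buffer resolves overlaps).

T0:
  2·area = 20  (B↔C swapped to make it positive)
  edge (0, 14)→(2, 0): d=(2,-14) top-left  bias=+0
  edge (2, 0)→(2, 10): d=(0,10) right/bottom  bias=-1
  edge (2, 10)→(0, 14): d=(-2,4) right/bottom  bias=-1
    (0,3)@(1, 7): e=[0,10,10] → █  [on edge]
    (1,3)@(3, 7): e=[28,-10,2] → ·
    (0,4)@(1, 9): e=[4,10,6] → █
    (1,4)@(3, 9): e=[32,-10,-2] → ·
    (0,5)@(1, 11): e=[8,10,2] → █
    (1,5)@(3, 11): e=[36,-10,-6] → ·
    (0,6)@(1, 13): e=[12,10,-2] → ·
  covered (3 px):
    · · · ·
    · · · ·
    · · · ·
    █ · · ·
    █ · · ·
    █ · · ·
    · · · ·
    · · · ·
    · · · ·
    · · · ·
    · · · ·
T1:
  2·area = 16
  edge (0, 20)→(8, 8): d=(8,-12) top-left  bias=+0
  edge (8, 8)→(0, 22): d=(-8,14) right/bottom  bias=-1
  edge (0, 22)→(0, 20): d=(0,-2) top-left  bias=+0
    (2,6)@(5, 13): e=[4,2,10] → █
    (3,6)@(7, 13): e=[28,-26,14] → ·
    (2,7)@(5, 15): e=[20,-14,10] → ·
    (0,9)@(1, 19): e=[4,10,2] → █
    (1,9)@(3, 19): e=[28,-18,6] → ·
    (0,10)@(1, 21): e=[20,-6,2] → ·
  covered (2 px):
    · · · ·
    · · · ·
    · · · ·
    · · · ·
    · · · ·
    · · · ·
    · · █ ·
    · · · ·
    · · · ·
    █ · · ·
    · · · ·
T2:
  2·area = 56
  edge (0, 16)→(2, 2): d=(2,-14) top-left  bias=+0
  edge (2, 2)→(6, 2): d=(4,0) top-left  bias=+0
  edge (6, 2)→(0, 16): d=(-6,14) right/bottom  bias=-1
    (1,1)@(3, 3): e=[16,4,36] → █
    (2,1)@(5, 3): e=[44,4,8] → █
    (3,1)@(7, 3): e=[72,4,-20] → ·
    (1,2)@(3, 5): e=[20,12,24] → █
    (2,2)@(5, 5): e=[48,12,-4] → ·
    (1,3)@(3, 7): e=[24,20,12] → █
    (2,3)@(5, 7): e=[52,20,-16] → ·
    (0,4)@(1, 9): e=[0,28,28] → █  [on edge]
    (1,4)@(3, 9): e=[28,28,0] → ·  [on edge]
    (0,5)@(1, 11): e=[4,36,16] → █
    (1,5)@(3, 11): e=[32,36,-12] → ·
    (0,6)@(1, 13): e=[8,44,4] → █
  covered (7 px):
    · · · ·
    · █ █ ·
    · █ · ·
    · █ · ·
    █ · · ·
    █ · · ·
    █ · · ·
    · · · ·
    · · · ·
    · · · ·
    · · · ·

Answer: 12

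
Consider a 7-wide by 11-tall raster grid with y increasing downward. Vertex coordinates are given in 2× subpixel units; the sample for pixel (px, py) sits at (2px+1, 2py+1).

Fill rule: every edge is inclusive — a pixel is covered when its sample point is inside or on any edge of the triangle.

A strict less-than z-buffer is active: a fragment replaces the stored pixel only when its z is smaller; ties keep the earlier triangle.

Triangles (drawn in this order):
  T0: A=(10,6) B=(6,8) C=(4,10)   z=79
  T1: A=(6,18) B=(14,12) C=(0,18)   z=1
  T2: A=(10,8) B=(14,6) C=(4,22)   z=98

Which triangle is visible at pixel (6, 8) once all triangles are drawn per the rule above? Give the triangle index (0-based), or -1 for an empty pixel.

T0:
  2·area = 4  (B↔C swapped to make it positive)
  edge (10, 6)→(4, 10): d=(-6,4) inclusive
  edge (4, 10)→(6, 8): d=(2,-2) inclusive
  edge (6, 8)→(10, 6): d=(4,-2) inclusive
    (6,0)@(13, 1): e=[18,0,-14] → .  [on edge]
    (5,1)@(11, 3): e=[14,0,-10] → .  [on edge]
    (4,2)@(9, 5): e=[10,0,-6] → .  [on edge]
    (3,3)@(7, 7): e=[6,0,-2] → .  [on edge]
    (2,4)@(5, 9): e=[2,0,2] → X  [on edge]
    (3,4)@(7, 9): e=[-6,4,6] → .
    (1,5)@(3, 11): e=[-2,0,6] → .  [on edge]
    (2,5)@(5, 11): e=[-10,4,10] → .
    (0,6)@(1, 13): e=[-6,0,10] → .  [on edge]
  covered (1 px):
    . . . . . . .
    . . . . . . .
    . . . . . . .
    . . . . . . .
    . . X . . . .
    . . . . . . .
    . . . . . . .
    . . . . . . .
    . . . . . . .
    . . . . . . .
    . . . . . . .
T1:
  2·area = 36  (B↔C swapped to make it positive)
  edge (6, 18)→(0, 18): d=(-6,0) inclusive
  edge (0, 18)→(14, 12): d=(14,-6) inclusive
  edge (14, 12)→(6, 18): d=(-8,6) inclusive
    (3,7)@(7, 15): e=[18,0,18] → X  [on edge]
    (4,7)@(9, 15): e=[18,12,6] → X
    (5,7)@(11, 15): e=[18,24,-6] → .
    (1,8)@(3, 17): e=[6,4,26] → X
    (2,8)@(5, 17): e=[6,16,14] → X
    (4,8)@(9, 17): e=[6,40,-10] → .
    (1,9)@(3, 19): e=[-6,32,10] → .
    (2,9)@(5, 19): e=[-6,44,-2] → .
    (3,9)@(7, 19): e=[-6,56,-14] → .
  covered (5 px):
    . . . . . . .
    . . . . . . .
    . . . . . . .
    . . . . . . .
    . . . . . . .
    . . . . . . .
    . . . . . . .
    . . . X X . .
    . X X X . . .
    . . . . . . .
    . . . . . . .
T2:
  2·area = 44
  edge (10, 8)→(14, 6): d=(4,-2) inclusive
  edge (14, 6)→(4, 22): d=(-10,16) inclusive
  edge (4, 22)→(10, 8): d=(6,-14) inclusive
    (6,0)@(13, 1): e=[-22,66,0] → .  [on edge]
    (6,3)@(13, 7): e=[2,6,36] → X
    (5,4)@(11, 9): e=[6,18,20] → X
    (6,4)@(13, 9): e=[10,-14,48] → .
    (4,5)@(9, 11): e=[10,30,4] → X
    (5,5)@(11, 11): e=[14,-2,32] → .
    (4,6)@(9, 13): e=[18,10,16] → X
    (5,6)@(11, 13): e=[22,-22,44] → .
    (3,7)@(7, 15): e=[22,22,0] → X  [on edge]
    (4,7)@(9, 15): e=[26,-10,28] → .
    (3,8)@(7, 17): e=[30,2,12] → X
    (4,8)@(9, 17): e=[34,-30,40] → .
  covered (6 px):
    . . . . . . .
    . . . . . . .
    . . . . . . .
    . . . . . . X
    . . . . . X .
    . . . . X . .
    . . . . X . .
    . . . X . . .
    . . . X . . .
    . . . . . . .
    . . . . . . .

Z-buffer (winner per pixel, '.' = empty):
  . . . . . . .
  . . . . . . .
  . . . . . . .
  . . . . . . 2
  . . 0 . . 2 .
  . . . . 2 . .
  . . . . 2 . .
  . . . 1 1 . .
  . 1 1 1 . . .
  . . . . . . .
  . . . . . . .

Final: -1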